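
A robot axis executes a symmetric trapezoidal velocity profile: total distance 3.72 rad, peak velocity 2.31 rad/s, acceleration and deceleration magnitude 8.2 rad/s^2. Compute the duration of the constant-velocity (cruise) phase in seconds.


t_acc = v/a = 0.281707 s, d_acc = v^2/(2a) = 0.325372 rad each
d_cruise = 3.72 - 2*0.325372 = 3.069256 rad
t_cruise = d_cruise/v = 3.069256/2.31 = 1.3287

1.3287 s


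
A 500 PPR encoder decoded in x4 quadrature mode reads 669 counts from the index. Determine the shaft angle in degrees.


angle = counts * 360 / (PPR*4) = 669 * 360 / 2000 = 120.4200

120.4200 degrees


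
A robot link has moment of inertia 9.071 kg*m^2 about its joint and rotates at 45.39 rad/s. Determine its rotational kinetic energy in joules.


KE = (1/2)*I*omega^2 = 0.5*9.071*45.39^2 = 9344.2734

9344.2734 J


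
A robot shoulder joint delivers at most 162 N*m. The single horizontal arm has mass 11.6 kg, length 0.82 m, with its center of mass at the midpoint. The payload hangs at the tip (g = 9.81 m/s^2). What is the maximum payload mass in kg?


tau_arm = m_arm*g*(L/2) = 11.6*9.81*0.82/2 = 46.6564 N*m
tau_payload = tau_max - tau_arm = 162 - 46.6564 = 115.3436
m_payload = tau_payload / (g*L) = 115.3436 / (9.81*0.82) = 14.3387

14.3387 kg


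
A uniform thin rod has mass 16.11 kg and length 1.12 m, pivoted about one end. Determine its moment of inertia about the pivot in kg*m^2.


I = (1/3)*m*L^2 = (1/3)*16.11*1.12^2 = 6.7361

6.7361 kg*m^2


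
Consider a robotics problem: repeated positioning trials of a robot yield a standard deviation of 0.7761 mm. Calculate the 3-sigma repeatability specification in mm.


repeatability = 3*sigma = 3*0.7761 = 2.3283

2.3283 mm


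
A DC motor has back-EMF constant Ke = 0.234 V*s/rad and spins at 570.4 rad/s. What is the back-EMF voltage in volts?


V_emf = Ke * omega = 0.234*570.4 = 133.4736

133.4736 V


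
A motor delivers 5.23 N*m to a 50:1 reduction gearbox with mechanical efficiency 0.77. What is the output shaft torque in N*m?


tau_out = tau_in * N * eta = 5.23 * 50 * 0.77 = 201.3550

201.3550 N*m


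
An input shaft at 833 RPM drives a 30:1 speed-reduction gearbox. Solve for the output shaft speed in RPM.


omega_out = omega_in / N = 833 / 30 = 27.7667

27.7667 RPM


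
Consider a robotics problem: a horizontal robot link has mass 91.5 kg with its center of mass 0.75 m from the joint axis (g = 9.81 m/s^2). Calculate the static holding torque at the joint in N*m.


tau = m*g*L = 91.5 * 9.81 * 0.75 = 673.2113

673.2113 N*m


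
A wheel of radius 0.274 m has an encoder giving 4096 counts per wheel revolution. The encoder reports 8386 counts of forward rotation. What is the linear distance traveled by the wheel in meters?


revs = 8386/4096 = 2.047363
d = revs * 2*pi*r = 2.047363 * 2*pi*0.274 = 3.5247

3.5247 m


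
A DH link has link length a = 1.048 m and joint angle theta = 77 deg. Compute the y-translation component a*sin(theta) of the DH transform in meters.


a*sin(theta) = 1.048*sin(77 deg) = 1.0211

1.0211 m


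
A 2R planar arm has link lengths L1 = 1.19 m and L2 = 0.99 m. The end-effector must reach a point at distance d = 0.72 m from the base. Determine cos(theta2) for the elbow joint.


cos(th2) = (d^2 - L1^2 - L2^2)/(2*L1*L2) = (0.72^2 - 1.19^2 - 0.99^2)/(2*1.19*0.99) = -0.7970

-0.7970


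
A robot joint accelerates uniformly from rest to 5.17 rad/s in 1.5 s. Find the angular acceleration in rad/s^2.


alpha = delta_omega / t = 5.17 / 1.5 = 3.4467

3.4467 rad/s^2


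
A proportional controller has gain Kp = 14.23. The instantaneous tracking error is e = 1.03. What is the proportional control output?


u_P = Kp * e = 14.23 * 1.03 = 14.6569

14.6569


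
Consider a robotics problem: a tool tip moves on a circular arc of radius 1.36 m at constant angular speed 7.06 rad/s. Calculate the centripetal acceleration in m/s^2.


a_c = omega^2 * r = 7.06^2 * 1.36 = 67.7873

67.7873 m/s^2


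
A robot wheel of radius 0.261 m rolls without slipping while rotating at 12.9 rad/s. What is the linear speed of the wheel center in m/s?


v = omega * r = 12.9 * 0.261 = 3.3669

3.3669 m/s


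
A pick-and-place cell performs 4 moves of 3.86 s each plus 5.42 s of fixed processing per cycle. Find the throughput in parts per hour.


T_cycle = 4*3.86 + 5.42 = 20.8600 s
rate = 3600/T = 172.5791

172.5791 parts/hour


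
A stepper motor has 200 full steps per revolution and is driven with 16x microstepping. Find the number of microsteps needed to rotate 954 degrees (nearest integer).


step_size = 360/(200*16) = 360/3200 = 0.112500 deg
n = 954/(360/3200) = 954*3200/360 = 8480

8480 steps


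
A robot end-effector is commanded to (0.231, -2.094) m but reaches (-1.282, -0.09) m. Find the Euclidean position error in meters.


dx = -1.282 - (0.231) = -1.5130, dy = -0.09 - (-2.094) = 2.0040
err = sqrt(2.289169 + 4.016016) = 2.5110

2.5110 m


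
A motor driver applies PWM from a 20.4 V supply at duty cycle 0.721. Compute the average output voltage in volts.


V_avg = V_supply * D = 20.4*0.721 = 14.7084

14.7084 V


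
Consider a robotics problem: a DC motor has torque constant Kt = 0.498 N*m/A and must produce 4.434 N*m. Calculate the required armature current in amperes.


I = tau / Kt = 4.434/0.498 = 8.9036

8.9036 A


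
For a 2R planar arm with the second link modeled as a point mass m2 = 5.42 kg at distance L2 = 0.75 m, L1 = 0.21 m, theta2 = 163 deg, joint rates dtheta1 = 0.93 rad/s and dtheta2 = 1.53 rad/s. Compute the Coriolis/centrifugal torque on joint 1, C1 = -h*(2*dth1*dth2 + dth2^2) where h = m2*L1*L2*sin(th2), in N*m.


h = m2*L1*L2*sin(th2) = 5.42*0.21*0.75*sin(163 deg) = 0.249583
C1 = -h*(2*0.93*1.53 + 1.53^2) = -0.249583*5.1867 = -1.2945

-1.2945 N*m


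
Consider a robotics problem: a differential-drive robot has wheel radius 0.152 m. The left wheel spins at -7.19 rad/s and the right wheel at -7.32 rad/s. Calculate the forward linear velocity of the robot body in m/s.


v = r*(wR + wL)/2 = 0.152*(-7.32 + -7.19)/2 = -1.1028

-1.1028 m/s


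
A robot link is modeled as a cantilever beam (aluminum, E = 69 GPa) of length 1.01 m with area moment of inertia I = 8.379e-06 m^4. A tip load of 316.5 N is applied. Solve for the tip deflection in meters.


delta = F*L^3/(3*E*I) = 316.5*1.01^3/(3*6.900e+10*8.379e-06)
      = 326.0902665/1734453 = 1.8801e-04

1.8801e-04 m


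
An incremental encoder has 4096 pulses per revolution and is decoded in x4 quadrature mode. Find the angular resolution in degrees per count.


resolution = 360 / (PPR * 4) = 360 / 16384 = 0.0220

0.0220 degrees


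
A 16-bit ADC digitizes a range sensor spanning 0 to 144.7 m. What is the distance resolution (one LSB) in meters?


res = range / 2^n = 144.7/2^16 = 144.7/65536 = 0.0022

0.0022 m


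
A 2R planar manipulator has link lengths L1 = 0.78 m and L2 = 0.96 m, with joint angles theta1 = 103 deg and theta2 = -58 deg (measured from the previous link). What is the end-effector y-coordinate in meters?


y = L1*sin(th1) + L2*sin(th1+th2) = 0.78*sin(103 deg) + 0.96*sin(45 deg) = 1.4388

1.4388 m


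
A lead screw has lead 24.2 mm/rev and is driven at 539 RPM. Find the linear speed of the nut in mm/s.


v = lead * (RPM/60) = 24.2*539/60 = 217.3967

217.3967 mm/s


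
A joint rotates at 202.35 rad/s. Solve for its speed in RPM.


RPM = 202.35 * 60/(2*pi) = 1932.3002

1932.3002 RPM


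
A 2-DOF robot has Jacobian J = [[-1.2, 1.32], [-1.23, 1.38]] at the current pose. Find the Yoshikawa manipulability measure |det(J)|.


det(J) = -1.2*1.38 - (1.32)*(-1.23) = -0.0324
|det(J)| = 0.0324

0.0324


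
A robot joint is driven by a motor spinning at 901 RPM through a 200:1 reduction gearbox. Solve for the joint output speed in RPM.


omega_joint = omega_motor / N = 901 / 200 = 4.5050

4.5050 RPM


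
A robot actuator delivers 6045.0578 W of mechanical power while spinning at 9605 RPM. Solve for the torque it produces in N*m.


omega = 9605 * 2*pi/60 = 1005.833248 rad/s
tau = P / omega = 6045.0578 / 1005.833248 = 6.0100

6.0100 N*m


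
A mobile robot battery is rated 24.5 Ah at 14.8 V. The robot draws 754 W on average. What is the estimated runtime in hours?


E = 24.5*14.8 = 362.6000 Wh
t = E/P = 362.6000/754 = 0.4809

0.4809 hours


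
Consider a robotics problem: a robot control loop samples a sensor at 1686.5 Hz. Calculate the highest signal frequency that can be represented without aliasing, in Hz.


f_max = f_s/2 = 1686.5/2 = 843.2500

843.2500 Hz


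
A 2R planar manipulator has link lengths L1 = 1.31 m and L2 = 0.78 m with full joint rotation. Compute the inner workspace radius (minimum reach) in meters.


r_min = |L1 - L2| = |1.31 - 0.78| = 0.5300

0.5300 m


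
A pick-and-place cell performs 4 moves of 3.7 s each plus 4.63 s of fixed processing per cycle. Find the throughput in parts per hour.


T_cycle = 4*3.7 + 4.63 = 19.4300 s
rate = 3600/T = 185.2805

185.2805 parts/hour


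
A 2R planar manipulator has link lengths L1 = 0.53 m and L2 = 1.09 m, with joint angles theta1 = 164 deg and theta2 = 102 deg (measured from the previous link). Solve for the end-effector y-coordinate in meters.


y = L1*sin(th1) + L2*sin(th1+th2) = 0.53*sin(164 deg) + 1.09*sin(266 deg) = -0.9413

-0.9413 m


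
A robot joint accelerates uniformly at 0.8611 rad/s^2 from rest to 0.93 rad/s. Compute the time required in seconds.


t = delta_omega / alpha = 0.93 / 0.8611 = 1.0800

1.0800 s


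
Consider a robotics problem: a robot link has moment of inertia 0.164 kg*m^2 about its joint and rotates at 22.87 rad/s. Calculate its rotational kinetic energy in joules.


KE = (1/2)*I*omega^2 = 0.5*0.164*22.87^2 = 42.8890

42.8890 J


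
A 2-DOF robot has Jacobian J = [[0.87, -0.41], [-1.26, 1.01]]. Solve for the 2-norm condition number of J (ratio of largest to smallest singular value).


JJ^T eigenvalues: trace(JJ^T) = 3.5327, det(JJ^T) = det(J)^2 = 0.13111641
s_max^2 = (3.5327 + sqrt(11.95550365))/2 = 3.49518658
s_min^2 = (3.5327 - sqrt(11.95550365))/2 = 0.03751342
kappa = s_max/s_min = sqrt(3.49518658/0.03751342) = 9.6525

9.6525


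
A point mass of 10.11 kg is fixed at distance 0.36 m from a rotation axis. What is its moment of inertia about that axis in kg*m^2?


I = m*r^2 = 10.11*0.36^2 = 1.3103

1.3103 kg*m^2


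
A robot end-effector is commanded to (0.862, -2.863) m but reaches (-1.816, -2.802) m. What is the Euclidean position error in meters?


dx = -1.816 - (0.862) = -2.6780, dy = -2.802 - (-2.863) = 0.0610
err = sqrt(7.171684 + 0.003721) = 2.6787

2.6787 m


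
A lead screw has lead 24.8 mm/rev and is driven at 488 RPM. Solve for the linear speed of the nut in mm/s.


v = lead * (RPM/60) = 24.8*488/60 = 201.7067

201.7067 mm/s


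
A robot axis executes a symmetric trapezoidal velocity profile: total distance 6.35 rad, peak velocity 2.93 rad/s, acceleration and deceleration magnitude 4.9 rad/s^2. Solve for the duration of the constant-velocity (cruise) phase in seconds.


t_acc = v/a = 0.597959 s, d_acc = v^2/(2a) = 0.876010 rad each
d_cruise = 6.35 - 2*0.876010 = 4.597980 rad
t_cruise = d_cruise/v = 4.597980/2.93 = 1.5693

1.5693 s


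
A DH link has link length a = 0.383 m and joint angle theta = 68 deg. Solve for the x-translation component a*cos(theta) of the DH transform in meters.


a*cos(theta) = 0.383*cos(68 deg) = 0.1435

0.1435 m


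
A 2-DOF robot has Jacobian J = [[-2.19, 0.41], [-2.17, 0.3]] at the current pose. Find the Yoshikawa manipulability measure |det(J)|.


det(J) = -2.19*0.3 - (0.41)*(-2.17) = 0.2327
|det(J)| = 0.2327

0.2327


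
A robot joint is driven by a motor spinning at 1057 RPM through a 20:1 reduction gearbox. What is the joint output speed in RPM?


omega_joint = omega_motor / N = 1057 / 20 = 52.8500

52.8500 RPM


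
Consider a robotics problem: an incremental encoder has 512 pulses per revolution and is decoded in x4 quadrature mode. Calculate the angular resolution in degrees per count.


resolution = 360 / (PPR * 4) = 360 / 2048 = 0.1758

0.1758 degrees


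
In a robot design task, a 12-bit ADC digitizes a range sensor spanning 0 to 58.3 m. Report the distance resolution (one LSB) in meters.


res = range / 2^n = 58.3/2^12 = 58.3/4096 = 0.0142

0.0142 m


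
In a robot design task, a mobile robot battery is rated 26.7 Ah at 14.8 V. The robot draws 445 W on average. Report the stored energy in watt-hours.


E = capacity * V = 26.7*14.8 = 395.1600

395.1600 Wh


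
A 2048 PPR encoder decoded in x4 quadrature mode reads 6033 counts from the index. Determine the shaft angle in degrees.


angle = counts * 360 / (PPR*4) = 6033 * 360 / 8192 = 265.1221

265.1221 degrees


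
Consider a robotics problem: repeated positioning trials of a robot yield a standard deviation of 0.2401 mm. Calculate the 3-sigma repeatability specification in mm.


repeatability = 3*sigma = 3*0.2401 = 0.7203

0.7203 mm


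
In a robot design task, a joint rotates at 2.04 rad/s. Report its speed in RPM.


RPM = 2.04 * 60/(2*pi) = 19.4806

19.4806 RPM


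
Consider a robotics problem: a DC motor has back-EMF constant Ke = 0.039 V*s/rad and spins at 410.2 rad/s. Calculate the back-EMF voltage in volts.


V_emf = Ke * omega = 0.039*410.2 = 15.9978

15.9978 V


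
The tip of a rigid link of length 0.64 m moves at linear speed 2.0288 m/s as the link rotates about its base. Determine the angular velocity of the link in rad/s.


omega = v / L = 2.0288 / 0.64 = 3.1700

3.1700 rad/s


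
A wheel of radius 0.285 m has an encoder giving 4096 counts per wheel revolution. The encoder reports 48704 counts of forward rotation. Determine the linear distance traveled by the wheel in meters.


revs = 48704/4096 = 11.890625
d = revs * 2*pi*r = 11.890625 * 2*pi*0.285 = 21.2926

21.2926 m


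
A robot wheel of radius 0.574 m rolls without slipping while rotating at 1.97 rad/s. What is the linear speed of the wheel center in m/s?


v = omega * r = 1.97 * 0.574 = 1.1308

1.1308 m/s


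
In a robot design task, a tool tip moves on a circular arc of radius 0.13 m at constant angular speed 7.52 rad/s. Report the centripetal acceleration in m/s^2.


a_c = omega^2 * r = 7.52^2 * 0.13 = 7.3516

7.3516 m/s^2


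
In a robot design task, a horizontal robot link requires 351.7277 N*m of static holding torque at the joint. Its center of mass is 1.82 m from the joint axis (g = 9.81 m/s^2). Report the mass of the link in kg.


m = tau / (g*L) = 351.7277 / (9.81 * 1.82) = 19.7000

19.7000 kg


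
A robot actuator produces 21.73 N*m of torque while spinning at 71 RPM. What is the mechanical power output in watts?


omega = 71 * 2*pi/60 = 7.435103 rad/s
P = tau * omega = 21.73 * 7.435103 = 161.5648

161.5648 W


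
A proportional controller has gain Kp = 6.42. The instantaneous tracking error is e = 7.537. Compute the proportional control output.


u_P = Kp * e = 6.42 * 7.537 = 48.3875

48.3875


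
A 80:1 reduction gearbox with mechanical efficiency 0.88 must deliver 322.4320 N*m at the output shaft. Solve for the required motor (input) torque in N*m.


tau_in = tau_out / (N * eta) = 322.4320 / (80 * 0.88) = 4.5800

4.5800 N*m


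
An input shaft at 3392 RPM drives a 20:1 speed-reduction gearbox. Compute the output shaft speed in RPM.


omega_out = omega_in / N = 3392 / 20 = 169.6000

169.6000 RPM


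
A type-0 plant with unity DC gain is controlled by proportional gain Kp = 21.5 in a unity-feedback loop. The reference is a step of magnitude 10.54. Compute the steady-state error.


e_ss = R/(1 + Kp) = 10.54/(1 + 21.5) = 10.54/22.5000 = 0.4684

0.4684


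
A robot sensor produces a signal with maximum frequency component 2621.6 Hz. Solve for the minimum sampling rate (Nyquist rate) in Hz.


f_s,min = 2*f_max = 2*2621.6 = 5243.2000

5243.2000 Hz


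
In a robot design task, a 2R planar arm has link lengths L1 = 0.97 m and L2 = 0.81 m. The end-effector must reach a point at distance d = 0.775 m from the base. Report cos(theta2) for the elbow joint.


cos(th2) = (d^2 - L1^2 - L2^2)/(2*L1*L2) = (0.775^2 - 0.97^2 - 0.81^2)/(2*0.97*0.81) = -0.6341

-0.6341


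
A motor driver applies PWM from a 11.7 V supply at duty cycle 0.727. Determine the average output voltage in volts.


V_avg = V_supply * D = 11.7*0.727 = 8.5059

8.5059 V


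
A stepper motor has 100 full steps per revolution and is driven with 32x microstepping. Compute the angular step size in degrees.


step = 360/(100*32) = 360/3200 = 0.1125

0.1125 degrees


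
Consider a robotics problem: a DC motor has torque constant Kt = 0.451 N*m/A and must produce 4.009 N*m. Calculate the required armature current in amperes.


I = tau / Kt = 4.009/0.451 = 8.8891

8.8891 A


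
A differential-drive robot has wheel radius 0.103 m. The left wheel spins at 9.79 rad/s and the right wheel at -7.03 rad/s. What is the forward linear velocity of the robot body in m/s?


v = r*(wR + wL)/2 = 0.103*(-7.03 + 9.79)/2 = 0.1421

0.1421 m/s


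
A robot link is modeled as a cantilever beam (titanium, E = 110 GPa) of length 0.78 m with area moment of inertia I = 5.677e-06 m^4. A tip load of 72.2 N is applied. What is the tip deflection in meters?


delta = F*L^3/(3*E*I) = 72.2*0.78^3/(3*1.100e+11*5.677e-06)
      = 34.2626544/1873410 = 1.8289e-05

1.8289e-05 m


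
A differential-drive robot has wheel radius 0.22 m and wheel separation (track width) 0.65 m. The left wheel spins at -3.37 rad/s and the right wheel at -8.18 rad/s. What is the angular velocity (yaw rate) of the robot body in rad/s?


omega = r*(wR - wL)/L = 0.22*(-8.18 - (-3.37))/0.65 = -1.6280

-1.6280 rad/s


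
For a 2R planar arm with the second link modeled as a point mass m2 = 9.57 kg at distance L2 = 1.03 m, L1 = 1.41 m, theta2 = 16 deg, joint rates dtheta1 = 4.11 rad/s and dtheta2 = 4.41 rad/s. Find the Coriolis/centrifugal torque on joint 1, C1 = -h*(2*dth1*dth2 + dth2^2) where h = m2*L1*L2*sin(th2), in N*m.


h = m2*L1*L2*sin(th2) = 9.57*1.41*1.03*sin(16 deg) = 3.830949
C1 = -h*(2*4.11*4.41 + 4.41^2) = -3.830949*55.6983 = -213.3773

-213.3773 N*m


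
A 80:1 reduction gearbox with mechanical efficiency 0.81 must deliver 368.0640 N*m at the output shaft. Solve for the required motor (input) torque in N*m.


tau_in = tau_out / (N * eta) = 368.0640 / (80 * 0.81) = 5.6800

5.6800 N*m


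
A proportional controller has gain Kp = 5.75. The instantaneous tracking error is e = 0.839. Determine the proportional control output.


u_P = Kp * e = 5.75 * 0.839 = 4.8243

4.8243


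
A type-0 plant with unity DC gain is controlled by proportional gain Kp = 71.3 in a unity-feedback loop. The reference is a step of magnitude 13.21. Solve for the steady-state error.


e_ss = R/(1 + Kp) = 13.21/(1 + 71.3) = 13.21/72.3000 = 0.1827

0.1827


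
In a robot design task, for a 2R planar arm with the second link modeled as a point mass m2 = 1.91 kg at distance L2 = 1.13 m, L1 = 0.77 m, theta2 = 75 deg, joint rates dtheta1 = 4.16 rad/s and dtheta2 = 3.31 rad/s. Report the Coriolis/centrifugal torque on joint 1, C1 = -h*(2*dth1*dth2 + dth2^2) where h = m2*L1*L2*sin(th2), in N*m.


h = m2*L1*L2*sin(th2) = 1.91*0.77*1.13*sin(75 deg) = 1.605263
C1 = -h*(2*4.16*3.31 + 3.31^2) = -1.605263*38.4953 = -61.7951

-61.7951 N*m


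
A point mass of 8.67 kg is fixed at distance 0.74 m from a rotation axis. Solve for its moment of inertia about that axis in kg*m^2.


I = m*r^2 = 8.67*0.74^2 = 4.7477

4.7477 kg*m^2


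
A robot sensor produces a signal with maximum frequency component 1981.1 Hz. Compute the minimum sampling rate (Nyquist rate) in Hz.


f_s,min = 2*f_max = 2*1981.1 = 3962.2000

3962.2000 Hz


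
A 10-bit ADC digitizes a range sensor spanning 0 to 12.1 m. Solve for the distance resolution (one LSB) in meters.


res = range / 2^n = 12.1/2^10 = 12.1/1024 = 0.0118

0.0118 m


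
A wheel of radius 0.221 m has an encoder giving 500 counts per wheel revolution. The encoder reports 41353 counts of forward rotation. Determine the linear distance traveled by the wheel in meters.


revs = 41353/500 = 82.706000
d = revs * 2*pi*r = 82.706000 * 2*pi*0.221 = 114.8442

114.8442 m


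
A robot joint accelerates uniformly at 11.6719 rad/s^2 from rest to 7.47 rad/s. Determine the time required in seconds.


t = delta_omega / alpha = 7.47 / 11.6719 = 0.6400

0.6400 s


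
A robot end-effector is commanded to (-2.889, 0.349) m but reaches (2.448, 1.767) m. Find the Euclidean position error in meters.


dx = 2.448 - (-2.889) = 5.3370, dy = 1.767 - (0.349) = 1.4180
err = sqrt(28.483569 + 2.010724) = 5.5222

5.5222 m


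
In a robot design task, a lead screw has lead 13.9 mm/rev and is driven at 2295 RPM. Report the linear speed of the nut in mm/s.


v = lead * (RPM/60) = 13.9*2295/60 = 531.6750

531.6750 mm/s


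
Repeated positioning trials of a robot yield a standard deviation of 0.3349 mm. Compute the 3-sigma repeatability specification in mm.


repeatability = 3*sigma = 3*0.3349 = 1.0047

1.0047 mm


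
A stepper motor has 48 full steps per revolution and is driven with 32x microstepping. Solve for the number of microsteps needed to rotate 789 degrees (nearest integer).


step_size = 360/(48*32) = 360/1536 = 0.234375 deg
n = 789/(360/1536) = 789*1536/360 = 3366.4000 -> 3366

3366 steps


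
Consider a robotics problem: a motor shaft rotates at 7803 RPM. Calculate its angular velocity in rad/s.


omega = 7803 * 2*pi/60 = 817.1282

817.1282 rad/s


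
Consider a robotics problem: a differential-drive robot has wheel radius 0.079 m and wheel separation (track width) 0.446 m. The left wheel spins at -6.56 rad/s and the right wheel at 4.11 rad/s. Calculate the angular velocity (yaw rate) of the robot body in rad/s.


omega = r*(wR - wL)/L = 0.079*(4.11 - (-6.56))/0.446 = 1.8900

1.8900 rad/s


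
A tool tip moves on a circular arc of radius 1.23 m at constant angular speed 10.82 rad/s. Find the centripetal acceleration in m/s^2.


a_c = omega^2 * r = 10.82^2 * 1.23 = 143.9991

143.9991 m/s^2


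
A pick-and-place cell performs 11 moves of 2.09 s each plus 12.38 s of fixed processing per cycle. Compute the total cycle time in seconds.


T = 11*2.09 + 12.38 = 35.3700

35.3700 s


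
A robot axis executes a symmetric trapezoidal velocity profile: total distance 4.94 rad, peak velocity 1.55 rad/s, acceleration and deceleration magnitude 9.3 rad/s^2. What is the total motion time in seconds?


t_acc = v/a = 1.55/9.3 = 0.166667 s
d_acc = v^2/(2a) = 0.129167 rad (each ramp)
d_cruise = 4.94 - 2*0.129167 = 4.681666 rad
t_cruise = 4.681666/1.55 = 3.020430 s
t_total = 2*0.166667 + 3.020430 = 3.3538

3.3538 s


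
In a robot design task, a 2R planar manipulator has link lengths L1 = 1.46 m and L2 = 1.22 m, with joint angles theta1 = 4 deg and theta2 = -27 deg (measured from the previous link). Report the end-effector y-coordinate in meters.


y = L1*sin(th1) + L2*sin(th1+th2) = 1.46*sin(4 deg) + 1.22*sin(-23 deg) = -0.3748

-0.3748 m


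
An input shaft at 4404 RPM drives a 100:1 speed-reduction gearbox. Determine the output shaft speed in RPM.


omega_out = omega_in / N = 4404 / 100 = 44.0400

44.0400 RPM


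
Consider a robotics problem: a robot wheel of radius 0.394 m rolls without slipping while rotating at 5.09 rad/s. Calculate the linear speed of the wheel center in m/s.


v = omega * r = 5.09 * 0.394 = 2.0055

2.0055 m/s


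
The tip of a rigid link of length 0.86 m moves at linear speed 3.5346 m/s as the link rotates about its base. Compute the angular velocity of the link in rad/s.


omega = v / L = 3.5346 / 0.86 = 4.1100

4.1100 rad/s


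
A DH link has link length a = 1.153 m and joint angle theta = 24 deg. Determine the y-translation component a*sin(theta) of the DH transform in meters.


a*sin(theta) = 1.153*sin(24 deg) = 0.4690

0.4690 m


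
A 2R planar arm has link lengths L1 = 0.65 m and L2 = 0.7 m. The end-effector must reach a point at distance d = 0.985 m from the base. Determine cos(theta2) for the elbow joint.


cos(th2) = (d^2 - L1^2 - L2^2)/(2*L1*L2) = (0.985^2 - 0.65^2 - 0.7^2)/(2*0.65*0.7) = 0.0634

0.0634


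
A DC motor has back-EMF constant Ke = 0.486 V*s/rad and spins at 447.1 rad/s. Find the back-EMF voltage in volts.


V_emf = Ke * omega = 0.486*447.1 = 217.2906

217.2906 V


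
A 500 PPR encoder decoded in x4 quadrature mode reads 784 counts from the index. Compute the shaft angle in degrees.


angle = counts * 360 / (PPR*4) = 784 * 360 / 2000 = 141.1200

141.1200 degrees


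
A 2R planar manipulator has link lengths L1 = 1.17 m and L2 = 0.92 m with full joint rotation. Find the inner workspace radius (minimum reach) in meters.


r_min = |L1 - L2| = |1.17 - 0.92| = 0.2500

0.2500 m


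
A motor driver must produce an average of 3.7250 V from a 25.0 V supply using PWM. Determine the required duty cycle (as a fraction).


D = V_avg/V_supply = 3.7250/25.0 = 0.1490

0.1490


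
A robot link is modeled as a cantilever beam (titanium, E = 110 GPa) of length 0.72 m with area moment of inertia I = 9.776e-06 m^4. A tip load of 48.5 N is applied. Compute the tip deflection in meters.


delta = F*L^3/(3*E*I) = 48.5*0.72^3/(3*1.100e+11*9.776e-06)
      = 18.102528/3226080 = 5.6113e-06

5.6113e-06 m


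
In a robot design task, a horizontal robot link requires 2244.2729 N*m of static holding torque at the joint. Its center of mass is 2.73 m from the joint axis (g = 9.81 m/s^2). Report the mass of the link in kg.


m = tau / (g*L) = 2244.2729 / (9.81 * 2.73) = 83.8000

83.8000 kg


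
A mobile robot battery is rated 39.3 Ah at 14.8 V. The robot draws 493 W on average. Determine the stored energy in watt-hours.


E = capacity * V = 39.3*14.8 = 581.6400

581.6400 Wh


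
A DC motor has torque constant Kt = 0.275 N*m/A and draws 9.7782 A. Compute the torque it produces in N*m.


tau = Kt * I = 0.275*9.7782 = 2.6890

2.6890 N*m


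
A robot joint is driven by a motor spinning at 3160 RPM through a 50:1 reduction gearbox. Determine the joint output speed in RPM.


omega_joint = omega_motor / N = 3160 / 50 = 63.2000

63.2000 RPM


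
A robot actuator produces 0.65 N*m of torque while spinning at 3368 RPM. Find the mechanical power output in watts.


omega = 3368 * 2*pi/60 = 352.696135 rad/s
P = tau * omega = 0.65 * 352.696135 = 229.2525

229.2525 W


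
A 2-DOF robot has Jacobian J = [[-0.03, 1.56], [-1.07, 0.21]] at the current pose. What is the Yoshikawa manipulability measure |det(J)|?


det(J) = -0.03*0.21 - (1.56)*(-1.07) = 1.6629
|det(J)| = 1.6629

1.6629


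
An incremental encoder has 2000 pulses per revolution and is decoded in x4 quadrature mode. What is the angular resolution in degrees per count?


resolution = 360 / (PPR * 4) = 360 / 8000 = 0.0450

0.0450 degrees


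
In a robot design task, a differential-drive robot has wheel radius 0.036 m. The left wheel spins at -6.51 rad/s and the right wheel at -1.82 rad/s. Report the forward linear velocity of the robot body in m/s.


v = r*(wR + wL)/2 = 0.036*(-1.82 + -6.51)/2 = -0.1499

-0.1499 m/s


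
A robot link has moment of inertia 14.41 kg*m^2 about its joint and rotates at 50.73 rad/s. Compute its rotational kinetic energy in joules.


KE = (1/2)*I*omega^2 = 0.5*14.41*50.73^2 = 18542.3045

18542.3045 J


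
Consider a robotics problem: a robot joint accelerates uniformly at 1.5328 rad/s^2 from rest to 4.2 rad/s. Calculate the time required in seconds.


t = delta_omega / alpha = 4.2 / 1.5328 = 2.7401

2.7401 s


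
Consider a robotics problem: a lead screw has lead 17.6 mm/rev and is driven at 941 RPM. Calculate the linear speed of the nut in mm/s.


v = lead * (RPM/60) = 17.6*941/60 = 276.0267

276.0267 mm/s


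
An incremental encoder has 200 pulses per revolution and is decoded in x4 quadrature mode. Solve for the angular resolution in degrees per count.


resolution = 360 / (PPR * 4) = 360 / 800 = 0.4500

0.4500 degrees


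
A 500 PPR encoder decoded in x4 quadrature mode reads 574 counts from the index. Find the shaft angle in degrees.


angle = counts * 360 / (PPR*4) = 574 * 360 / 2000 = 103.3200

103.3200 degrees


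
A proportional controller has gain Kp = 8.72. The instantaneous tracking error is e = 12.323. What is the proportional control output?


u_P = Kp * e = 8.72 * 12.323 = 107.4566

107.4566


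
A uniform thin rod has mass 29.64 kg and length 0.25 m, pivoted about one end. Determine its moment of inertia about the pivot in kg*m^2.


I = (1/3)*m*L^2 = (1/3)*29.64*0.25^2 = 0.6175

0.6175 kg*m^2


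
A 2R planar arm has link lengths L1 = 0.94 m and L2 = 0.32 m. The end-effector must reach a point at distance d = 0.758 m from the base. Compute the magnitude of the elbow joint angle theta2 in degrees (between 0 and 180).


cos(th2) = (d^2 - L1^2 - L2^2)/(2*L1*L2) = (0.758^2 - 0.94^2 - 0.32^2)/(2*0.94*0.32) = -0.68390293
th2 = acos(-0.68390293) = 133.1494 deg

133.1494 degrees


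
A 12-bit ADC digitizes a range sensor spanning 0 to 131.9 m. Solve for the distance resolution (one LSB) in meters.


res = range / 2^n = 131.9/2^12 = 131.9/4096 = 0.0322

0.0322 m


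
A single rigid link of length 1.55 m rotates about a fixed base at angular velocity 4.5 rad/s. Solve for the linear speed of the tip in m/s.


v = L*omega = 1.55 * 4.5 = 6.9750

6.9750 m/s


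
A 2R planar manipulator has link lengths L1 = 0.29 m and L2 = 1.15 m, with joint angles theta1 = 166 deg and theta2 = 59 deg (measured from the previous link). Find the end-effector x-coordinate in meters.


x = L1*cos(th1) + L2*cos(th1+th2) = 0.29*cos(166 deg) + 1.15*cos(225 deg) = -1.0946

-1.0946 m


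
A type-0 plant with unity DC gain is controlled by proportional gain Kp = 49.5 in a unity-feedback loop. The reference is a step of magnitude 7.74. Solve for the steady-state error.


e_ss = R/(1 + Kp) = 7.74/(1 + 49.5) = 7.74/50.5000 = 0.1533

0.1533


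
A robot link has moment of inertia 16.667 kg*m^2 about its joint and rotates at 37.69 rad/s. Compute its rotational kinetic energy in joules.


KE = (1/2)*I*omega^2 = 0.5*16.667*37.69^2 = 11838.0376

11838.0376 J


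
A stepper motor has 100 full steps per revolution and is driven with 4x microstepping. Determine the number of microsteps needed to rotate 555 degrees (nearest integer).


step_size = 360/(100*4) = 360/400 = 0.900000 deg
n = 555/(360/400) = 555*400/360 = 616.6667 -> 617

617 steps


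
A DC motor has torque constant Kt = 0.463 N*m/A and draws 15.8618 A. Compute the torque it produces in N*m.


tau = Kt * I = 0.463*15.8618 = 7.3440

7.3440 N*m


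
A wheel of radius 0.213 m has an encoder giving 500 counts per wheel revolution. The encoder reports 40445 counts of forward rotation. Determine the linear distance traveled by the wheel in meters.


revs = 40445/500 = 80.890000
d = revs * 2*pi*r = 80.890000 * 2*pi*0.213 = 108.2566

108.2566 m


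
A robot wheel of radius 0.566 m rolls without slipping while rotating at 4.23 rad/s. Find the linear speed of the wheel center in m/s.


v = omega * r = 4.23 * 0.566 = 2.3942

2.3942 m/s


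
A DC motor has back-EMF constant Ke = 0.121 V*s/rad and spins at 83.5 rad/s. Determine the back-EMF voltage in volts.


V_emf = Ke * omega = 0.121*83.5 = 10.1035

10.1035 V


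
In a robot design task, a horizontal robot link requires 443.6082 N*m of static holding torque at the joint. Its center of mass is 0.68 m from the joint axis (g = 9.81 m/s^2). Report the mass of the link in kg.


m = tau / (g*L) = 443.6082 / (9.81 * 0.68) = 66.5000

66.5000 kg


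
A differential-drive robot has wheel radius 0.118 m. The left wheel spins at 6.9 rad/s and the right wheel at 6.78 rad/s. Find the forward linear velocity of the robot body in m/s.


v = r*(wR + wL)/2 = 0.118*(6.78 + 6.9)/2 = 0.8071

0.8071 m/s


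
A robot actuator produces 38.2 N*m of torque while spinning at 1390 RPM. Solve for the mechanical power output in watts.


omega = 1390 * 2*pi/60 = 145.560460 rad/s
P = tau * omega = 38.2 * 145.560460 = 5560.4096

5560.4096 W


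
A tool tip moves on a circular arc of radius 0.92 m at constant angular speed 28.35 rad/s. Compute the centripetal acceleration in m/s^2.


a_c = omega^2 * r = 28.35^2 * 0.92 = 739.4247

739.4247 m/s^2


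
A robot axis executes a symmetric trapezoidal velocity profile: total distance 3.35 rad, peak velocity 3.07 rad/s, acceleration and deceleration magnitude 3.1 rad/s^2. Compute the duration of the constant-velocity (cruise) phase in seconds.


t_acc = v/a = 0.990323 s, d_acc = v^2/(2a) = 1.520145 rad each
d_cruise = 3.35 - 2*1.520145 = 0.309710 rad
t_cruise = d_cruise/v = 0.309710/3.07 = 0.1009

0.1009 s


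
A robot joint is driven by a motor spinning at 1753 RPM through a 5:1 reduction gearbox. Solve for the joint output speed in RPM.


omega_joint = omega_motor / N = 1753 / 5 = 350.6000

350.6000 RPM


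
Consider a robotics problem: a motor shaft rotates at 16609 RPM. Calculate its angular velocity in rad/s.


omega = 16609 * 2*pi/60 = 1739.2904

1739.2904 rad/s


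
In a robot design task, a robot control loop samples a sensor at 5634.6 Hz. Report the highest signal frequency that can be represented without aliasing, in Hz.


f_max = f_s/2 = 5634.6/2 = 2817.3000

2817.3000 Hz


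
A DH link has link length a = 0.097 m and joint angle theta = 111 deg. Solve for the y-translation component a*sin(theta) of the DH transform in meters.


a*sin(theta) = 0.097*sin(111 deg) = 0.0906

0.0906 m


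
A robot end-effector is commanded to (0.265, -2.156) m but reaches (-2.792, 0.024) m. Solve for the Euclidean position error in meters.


dx = -2.792 - (0.265) = -3.0570, dy = 0.024 - (-2.156) = 2.1800
err = sqrt(9.345249 + 4.752400) = 3.7547

3.7547 m


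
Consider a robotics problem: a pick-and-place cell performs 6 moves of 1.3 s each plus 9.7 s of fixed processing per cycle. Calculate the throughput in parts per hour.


T_cycle = 6*1.3 + 9.7 = 17.5000 s
rate = 3600/T = 205.7143

205.7143 parts/hour


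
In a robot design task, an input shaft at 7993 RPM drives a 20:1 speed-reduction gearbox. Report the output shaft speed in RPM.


omega_out = omega_in / N = 7993 / 20 = 399.6500

399.6500 RPM


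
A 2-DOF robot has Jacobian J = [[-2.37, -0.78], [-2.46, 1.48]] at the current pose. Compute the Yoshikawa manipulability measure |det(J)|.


det(J) = -2.37*1.48 - (-0.78)*(-2.46) = -5.4264
|det(J)| = 5.4264

5.4264


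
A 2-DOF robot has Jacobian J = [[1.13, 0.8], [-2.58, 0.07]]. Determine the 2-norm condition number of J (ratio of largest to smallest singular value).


JJ^T eigenvalues: trace(JJ^T) = 8.5782, det(JJ^T) = det(J)^2 = 4.59287761
s_max^2 = (8.5782 + sqrt(55.21400480))/2 = 8.00440634
s_min^2 = (8.5782 - sqrt(55.21400480))/2 = 0.57379366
kappa = s_max/s_min = sqrt(8.00440634/0.57379366) = 3.7350

3.7350


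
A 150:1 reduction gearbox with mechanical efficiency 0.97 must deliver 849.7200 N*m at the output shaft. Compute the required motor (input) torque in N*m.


tau_in = tau_out / (N * eta) = 849.7200 / (150 * 0.97) = 5.8400

5.8400 N*m


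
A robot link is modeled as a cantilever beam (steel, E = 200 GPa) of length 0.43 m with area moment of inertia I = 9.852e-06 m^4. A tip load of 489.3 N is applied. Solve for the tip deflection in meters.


delta = F*L^3/(3*E*I) = 489.3*0.43^3/(3*2.000e+11*9.852e-06)
      = 38.9027751/5911200 = 6.5812e-06

6.5812e-06 m


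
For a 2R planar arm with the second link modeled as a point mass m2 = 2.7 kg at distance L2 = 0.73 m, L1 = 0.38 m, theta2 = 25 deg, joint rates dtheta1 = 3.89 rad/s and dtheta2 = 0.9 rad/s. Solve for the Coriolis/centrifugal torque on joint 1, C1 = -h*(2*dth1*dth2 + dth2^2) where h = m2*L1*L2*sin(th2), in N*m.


h = m2*L1*L2*sin(th2) = 2.7*0.38*0.73*sin(25 deg) = 0.316533
C1 = -h*(2*3.89*0.9 + 0.9^2) = -0.316533*7.8120 = -2.4728

-2.4728 N*m


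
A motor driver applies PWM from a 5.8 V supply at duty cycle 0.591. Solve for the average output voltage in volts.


V_avg = V_supply * D = 5.8*0.591 = 3.4278

3.4278 V


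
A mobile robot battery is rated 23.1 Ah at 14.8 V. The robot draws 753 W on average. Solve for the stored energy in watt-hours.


E = capacity * V = 23.1*14.8 = 341.8800

341.8800 Wh


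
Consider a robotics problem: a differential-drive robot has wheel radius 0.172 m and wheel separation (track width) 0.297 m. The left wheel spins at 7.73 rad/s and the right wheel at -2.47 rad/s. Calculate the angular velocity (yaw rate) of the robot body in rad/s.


omega = r*(wR - wL)/L = 0.172*(-2.47 - (7.73))/0.297 = -5.9071

-5.9071 rad/s


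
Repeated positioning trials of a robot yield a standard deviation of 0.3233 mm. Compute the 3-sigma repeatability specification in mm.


repeatability = 3*sigma = 3*0.3233 = 0.9699

0.9699 mm


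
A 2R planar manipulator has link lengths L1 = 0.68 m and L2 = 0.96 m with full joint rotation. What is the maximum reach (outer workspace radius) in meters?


r_max = L1 + L2 = 0.68 + 0.96 = 1.6400

1.6400 m


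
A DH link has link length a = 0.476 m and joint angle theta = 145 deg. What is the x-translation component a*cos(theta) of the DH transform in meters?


a*cos(theta) = 0.476*cos(145 deg) = -0.3899

-0.3899 m


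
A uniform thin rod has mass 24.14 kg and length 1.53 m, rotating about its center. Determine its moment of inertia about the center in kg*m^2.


I = (1/12)*m*L^2 = (1/12)*24.14*1.53^2 = 4.7091

4.7091 kg*m^2


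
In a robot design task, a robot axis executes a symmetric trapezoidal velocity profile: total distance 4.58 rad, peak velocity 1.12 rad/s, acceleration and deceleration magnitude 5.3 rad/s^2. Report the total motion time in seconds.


t_acc = v/a = 1.12/5.3 = 0.211321 s
d_acc = v^2/(2a) = 0.118340 rad (each ramp)
d_cruise = 4.58 - 2*0.118340 = 4.343320 rad
t_cruise = 4.343320/1.12 = 3.877964 s
t_total = 2*0.211321 + 3.877964 = 4.3006

4.3006 s


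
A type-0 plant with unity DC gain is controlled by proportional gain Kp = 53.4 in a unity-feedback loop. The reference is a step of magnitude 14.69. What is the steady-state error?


e_ss = R/(1 + Kp) = 14.69/(1 + 53.4) = 14.69/54.4000 = 0.2700

0.2700


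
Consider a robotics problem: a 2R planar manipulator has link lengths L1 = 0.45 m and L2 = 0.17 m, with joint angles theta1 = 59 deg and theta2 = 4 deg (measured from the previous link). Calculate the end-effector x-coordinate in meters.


x = L1*cos(th1) + L2*cos(th1+th2) = 0.45*cos(59 deg) + 0.17*cos(63 deg) = 0.3089

0.3089 m


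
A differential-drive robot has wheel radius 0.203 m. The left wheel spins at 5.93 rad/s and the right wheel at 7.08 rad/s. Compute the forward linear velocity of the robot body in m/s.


v = r*(wR + wL)/2 = 0.203*(7.08 + 5.93)/2 = 1.3205

1.3205 m/s


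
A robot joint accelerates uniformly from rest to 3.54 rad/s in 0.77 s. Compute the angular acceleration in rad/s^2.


alpha = delta_omega / t = 3.54 / 0.77 = 4.5974

4.5974 rad/s^2


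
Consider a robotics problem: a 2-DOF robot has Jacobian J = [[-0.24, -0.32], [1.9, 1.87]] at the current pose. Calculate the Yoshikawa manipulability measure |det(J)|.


det(J) = -0.24*1.87 - (-0.32)*(1.9) = 0.1592
|det(J)| = 0.1592

0.1592


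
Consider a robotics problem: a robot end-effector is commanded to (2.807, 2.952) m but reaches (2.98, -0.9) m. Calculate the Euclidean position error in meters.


dx = 2.98 - (2.807) = 0.1730, dy = -0.9 - (2.952) = -3.8520
err = sqrt(0.029929 + 14.837904) = 3.8559

3.8559 m
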